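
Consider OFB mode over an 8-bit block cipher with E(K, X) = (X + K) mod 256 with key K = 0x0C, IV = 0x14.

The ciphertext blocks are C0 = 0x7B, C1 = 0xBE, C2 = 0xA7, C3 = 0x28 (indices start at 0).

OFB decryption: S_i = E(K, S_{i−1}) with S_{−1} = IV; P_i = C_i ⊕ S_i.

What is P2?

P0: S = E(K, 0x14) = 0x20; 0x7B ⊕ 0x20 = 0x5B.
P1: S = E(K, 0x20) = 0x2C; 0xBE ⊕ 0x2C = 0x92.
P2: S = E(K, 0x2C) = 0x38; 0xA7 ⊕ 0x38 = 0x9F.

P2 = 0x9F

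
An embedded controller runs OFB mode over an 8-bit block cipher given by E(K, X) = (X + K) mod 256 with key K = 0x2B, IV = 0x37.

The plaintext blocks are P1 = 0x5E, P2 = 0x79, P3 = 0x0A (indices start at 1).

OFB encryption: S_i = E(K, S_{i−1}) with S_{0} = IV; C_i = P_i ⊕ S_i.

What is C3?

C1: S = E(K, 0x37) = 0x62; 0x5E ⊕ 0x62 = 0x3C.
C2: S = E(K, 0x62) = 0x8D; 0x79 ⊕ 0x8D = 0xF4.
C3: S = E(K, 0x8D) = 0xB8; 0x0A ⊕ 0xB8 = 0xB2.

C3 = 0xB2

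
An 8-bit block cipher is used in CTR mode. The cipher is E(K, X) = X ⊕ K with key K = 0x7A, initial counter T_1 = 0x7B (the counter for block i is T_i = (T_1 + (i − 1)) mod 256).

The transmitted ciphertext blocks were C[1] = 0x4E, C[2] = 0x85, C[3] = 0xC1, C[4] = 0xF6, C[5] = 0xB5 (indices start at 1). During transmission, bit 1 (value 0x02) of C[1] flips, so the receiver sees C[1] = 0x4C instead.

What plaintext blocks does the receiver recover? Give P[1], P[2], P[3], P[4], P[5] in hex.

CTR decryption: S_i = E(K, T_i) where T_i is the counter for block i; P_i = C_i ⊕ S_i.
Only C[1] changed, to 0x4C. In CTR, a change in C_i flips the same bit in P_i only; the keystream is unaffected. Decrypting the received ciphertext:
P[1]: T = 0x7B, S = E(K, T) = 0x01; 0x4C ⊕ 0x01 = 0x4D.
P[2]: T = 0x7C, S = E(K, T) = 0x06; 0x85 ⊕ 0x06 = 0x83.
P[3]: T = 0x7D, S = E(K, T) = 0x07; 0xC1 ⊕ 0x07 = 0xC6.
P[4]: T = 0x7E, S = E(K, T) = 0x04; 0xF6 ⊕ 0x04 = 0xF2.
P[5]: T = 0x7F, S = E(K, T) = 0x05; 0xB5 ⊕ 0x05 = 0xB0.
Blocks that differ from the original plaintext: P[1].

P[1] = 0x4D, P[2] = 0x83, P[3] = 0xC6, P[4] = 0xF2, P[5] = 0xB0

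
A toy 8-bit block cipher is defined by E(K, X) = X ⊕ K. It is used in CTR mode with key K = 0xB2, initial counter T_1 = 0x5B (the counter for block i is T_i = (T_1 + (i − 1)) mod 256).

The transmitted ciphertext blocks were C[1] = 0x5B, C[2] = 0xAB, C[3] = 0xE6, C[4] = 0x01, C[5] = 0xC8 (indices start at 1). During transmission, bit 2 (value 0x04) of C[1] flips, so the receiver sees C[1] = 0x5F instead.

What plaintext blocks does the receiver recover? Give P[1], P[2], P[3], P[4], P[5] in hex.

CTR decryption: S_i = E(K, T_i) where T_i is the counter for block i; P_i = C_i ⊕ S_i.
Only C[1] changed, to 0x5F. In CTR, a change in C_i flips the same bit in P_i only; the keystream is unaffected. Decrypting the received ciphertext:
P[1]: T = 0x5B, S = E(K, T) = 0xE9; 0x5F ⊕ 0xE9 = 0xB6.
P[2]: T = 0x5C, S = E(K, T) = 0xEE; 0xAB ⊕ 0xEE = 0x45.
P[3]: T = 0x5D, S = E(K, T) = 0xEF; 0xE6 ⊕ 0xEF = 0x09.
P[4]: T = 0x5E, S = E(K, T) = 0xEC; 0x01 ⊕ 0xEC = 0xED.
P[5]: T = 0x5F, S = E(K, T) = 0xED; 0xC8 ⊕ 0xED = 0x25.
Blocks that differ from the original plaintext: P[1].

P[1] = 0xB6, P[2] = 0x45, P[3] = 0x09, P[4] = 0xED, P[5] = 0x25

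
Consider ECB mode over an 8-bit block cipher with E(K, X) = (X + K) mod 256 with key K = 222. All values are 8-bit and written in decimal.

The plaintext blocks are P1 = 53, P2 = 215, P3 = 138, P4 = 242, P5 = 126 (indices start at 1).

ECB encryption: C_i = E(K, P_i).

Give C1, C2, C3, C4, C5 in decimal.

C1 = 19, C2 = 181, C3 = 104, C4 = 208, C5 = 92

C1: E(K, 53) = 19.
C2: E(K, 215) = 181.
C3: E(K, 138) = 104.
C4: E(K, 242) = 208.
C5: E(K, 126) = 92.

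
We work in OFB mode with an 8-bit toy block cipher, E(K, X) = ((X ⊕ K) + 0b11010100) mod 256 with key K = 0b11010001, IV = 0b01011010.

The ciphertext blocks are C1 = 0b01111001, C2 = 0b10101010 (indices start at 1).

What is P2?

OFB decryption: S_i = E(K, S_{i−1}) with S_{0} = IV; P_i = C_i ⊕ S_i.
P1: S = E(K, 0b01011010) = 0b01011111; 0b01111001 ⊕ 0b01011111 = 0b00100110.
P2: S = E(K, 0b01011111) = 0b01100010; 0b10101010 ⊕ 0b01100010 = 0b11001000.

P2 = 0b11001000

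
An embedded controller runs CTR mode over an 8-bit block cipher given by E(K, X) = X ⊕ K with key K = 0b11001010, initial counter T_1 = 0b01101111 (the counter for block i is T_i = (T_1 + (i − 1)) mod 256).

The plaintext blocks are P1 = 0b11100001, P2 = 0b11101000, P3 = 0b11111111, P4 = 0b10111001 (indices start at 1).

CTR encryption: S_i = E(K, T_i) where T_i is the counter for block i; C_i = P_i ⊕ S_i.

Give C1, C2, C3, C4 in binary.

C1 = 0b01000100, C2 = 0b01010010, C3 = 0b01000100, C4 = 0b00000001

C1: T = 0b01101111, S = E(K, T) = 0b10100101; 0b11100001 ⊕ 0b10100101 = 0b01000100.
C2: T = 0b01110000, S = E(K, T) = 0b10111010; 0b11101000 ⊕ 0b10111010 = 0b01010010.
C3: T = 0b01110001, S = E(K, T) = 0b10111011; 0b11111111 ⊕ 0b10111011 = 0b01000100.
C4: T = 0b01110010, S = E(K, T) = 0b10111000; 0b10111001 ⊕ 0b10111000 = 0b00000001.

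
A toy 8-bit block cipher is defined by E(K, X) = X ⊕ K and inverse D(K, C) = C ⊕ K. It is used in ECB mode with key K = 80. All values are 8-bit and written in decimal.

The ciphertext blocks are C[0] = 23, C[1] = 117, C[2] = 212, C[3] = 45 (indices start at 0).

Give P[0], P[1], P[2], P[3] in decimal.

ECB decryption: P_i = D(K, C_i).
P[0]: D(K, 23) = 71.
P[1]: D(K, 117) = 37.
P[2]: D(K, 212) = 132.
P[3]: D(K, 45) = 125.

P[0] = 71, P[1] = 37, P[2] = 132, P[3] = 125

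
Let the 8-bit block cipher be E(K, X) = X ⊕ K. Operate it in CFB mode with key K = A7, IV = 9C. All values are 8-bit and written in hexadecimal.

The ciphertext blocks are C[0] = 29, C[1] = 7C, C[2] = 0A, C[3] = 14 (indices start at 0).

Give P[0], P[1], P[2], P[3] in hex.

CFB decryption: P_i = C_i ⊕ E(K, C_{i−1}), with C_{−1} = IV.
P[0]: E(K, 9C) = 3B; 29 ⊕ 3B = 12.
P[1]: E(K, 29) = 8E; 7C ⊕ 8E = F2.
P[2]: E(K, 7C) = DB; 0A ⊕ DB = D1.
P[3]: E(K, 0A) = AD; 14 ⊕ AD = B9.

P[0] = 12, P[1] = F2, P[2] = D1, P[3] = B9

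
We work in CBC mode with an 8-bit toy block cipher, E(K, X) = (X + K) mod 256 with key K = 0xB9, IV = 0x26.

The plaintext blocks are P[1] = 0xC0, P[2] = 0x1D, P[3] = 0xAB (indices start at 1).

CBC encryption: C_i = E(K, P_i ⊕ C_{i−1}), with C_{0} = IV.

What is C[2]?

C[2] = 0x3B

C[1]: P[1] ⊕ 0x26 = 0xE6; E(K, 0xE6) = 0x9F.
C[2]: P[2] ⊕ 0x9F = 0x82; E(K, 0x82) = 0x3B.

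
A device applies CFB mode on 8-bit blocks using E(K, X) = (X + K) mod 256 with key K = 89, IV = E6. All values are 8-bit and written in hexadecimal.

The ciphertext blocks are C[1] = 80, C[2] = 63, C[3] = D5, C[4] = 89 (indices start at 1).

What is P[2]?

CFB decryption: P_i = C_i ⊕ E(K, C_{i−1}), with C_{0} = IV.
P[2]: E(K, 80) = 09; 63 ⊕ 09 = 6A.

P[2] = 6A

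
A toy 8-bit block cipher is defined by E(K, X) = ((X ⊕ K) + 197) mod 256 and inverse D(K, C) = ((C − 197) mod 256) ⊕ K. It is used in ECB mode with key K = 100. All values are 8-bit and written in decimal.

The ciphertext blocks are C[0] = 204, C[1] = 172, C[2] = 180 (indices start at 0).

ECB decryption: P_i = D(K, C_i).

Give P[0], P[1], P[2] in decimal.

P[0] = 99, P[1] = 131, P[2] = 139

P[0]: D(K, 204) = 99.
P[1]: D(K, 172) = 131.
P[2]: D(K, 180) = 139.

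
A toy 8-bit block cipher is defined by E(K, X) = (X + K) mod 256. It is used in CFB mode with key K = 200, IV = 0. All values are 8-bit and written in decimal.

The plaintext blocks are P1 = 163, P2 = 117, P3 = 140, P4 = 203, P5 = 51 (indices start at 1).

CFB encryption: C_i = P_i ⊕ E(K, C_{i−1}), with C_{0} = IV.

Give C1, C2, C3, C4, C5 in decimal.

C1 = 107, C2 = 70, C3 = 130, C4 = 129, C5 = 122

C1: E(K, 0) = 200; 163 ⊕ 200 = 107.
C2: E(K, 107) = 51; 117 ⊕ 51 = 70.
C3: E(K, 70) = 14; 140 ⊕ 14 = 130.
C4: E(K, 130) = 74; 203 ⊕ 74 = 129.
C5: E(K, 129) = 73; 51 ⊕ 73 = 122.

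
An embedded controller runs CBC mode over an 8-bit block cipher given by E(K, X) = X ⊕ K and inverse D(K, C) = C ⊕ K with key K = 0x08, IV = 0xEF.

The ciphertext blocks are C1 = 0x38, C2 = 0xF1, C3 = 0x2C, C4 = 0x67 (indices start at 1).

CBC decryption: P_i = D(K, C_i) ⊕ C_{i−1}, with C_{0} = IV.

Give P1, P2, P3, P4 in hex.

P1: D(K, 0x38) = 0x30; 0x30 ⊕ 0xEF = 0xDF.
P2: D(K, 0xF1) = 0xF9; 0xF9 ⊕ 0x38 = 0xC1.
P3: D(K, 0x2C) = 0x24; 0x24 ⊕ 0xF1 = 0xD5.
P4: D(K, 0x67) = 0x6F; 0x6F ⊕ 0x2C = 0x43.

P1 = 0xDF, P2 = 0xC1, P3 = 0xD5, P4 = 0x43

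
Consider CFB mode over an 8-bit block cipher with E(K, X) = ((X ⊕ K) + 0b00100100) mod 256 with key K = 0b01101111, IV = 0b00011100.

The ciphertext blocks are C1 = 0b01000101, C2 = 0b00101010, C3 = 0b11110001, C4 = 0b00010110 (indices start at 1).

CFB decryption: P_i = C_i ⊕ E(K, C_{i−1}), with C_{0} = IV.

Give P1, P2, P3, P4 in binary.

P1: E(K, 0b00011100) = 0b10010111; 0b01000101 ⊕ 0b10010111 = 0b11010010.
P2: E(K, 0b01000101) = 0b01001110; 0b00101010 ⊕ 0b01001110 = 0b01100100.
P3: E(K, 0b00101010) = 0b01101001; 0b11110001 ⊕ 0b01101001 = 0b10011000.
P4: E(K, 0b11110001) = 0b11000010; 0b00010110 ⊕ 0b11000010 = 0b11010100.

P1 = 0b11010010, P2 = 0b01100100, P3 = 0b10011000, P4 = 0b11010100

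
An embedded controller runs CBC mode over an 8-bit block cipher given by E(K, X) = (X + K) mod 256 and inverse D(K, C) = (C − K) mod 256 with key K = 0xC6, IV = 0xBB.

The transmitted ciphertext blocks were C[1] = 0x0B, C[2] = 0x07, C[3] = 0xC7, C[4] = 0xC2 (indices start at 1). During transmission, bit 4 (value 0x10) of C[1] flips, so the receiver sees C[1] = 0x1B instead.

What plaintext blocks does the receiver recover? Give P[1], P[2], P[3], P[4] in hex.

CBC decryption: P_i = D(K, C_i) ⊕ C_{i−1}, with C_{0} = IV.
Only C[1] changed, to 0x1B. In CBC, a change in C_i garbles P_i and flips the same bit in P_{i+1}. Decrypting the received ciphertext:
P[1]: D(K, 0x1B) = 0x55; 0x55 ⊕ 0xBB = 0xEE.
P[2]: D(K, 0x07) = 0x41; 0x41 ⊕ 0x1B = 0x5A.
P[3]: D(K, 0xC7) = 0x01; 0x01 ⊕ 0x07 = 0x06.
P[4]: D(K, 0xC2) = 0xFC; 0xFC ⊕ 0xC7 = 0x3B.
Blocks that differ from the original plaintext: P[1], P[2].

P[1] = 0xEE, P[2] = 0x5A, P[3] = 0x06, P[4] = 0x3B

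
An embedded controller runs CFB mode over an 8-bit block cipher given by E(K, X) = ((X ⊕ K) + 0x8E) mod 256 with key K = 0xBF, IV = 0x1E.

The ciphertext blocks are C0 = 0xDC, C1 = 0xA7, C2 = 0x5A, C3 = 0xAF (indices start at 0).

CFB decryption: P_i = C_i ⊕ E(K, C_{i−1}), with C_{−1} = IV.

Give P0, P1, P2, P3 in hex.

P0 = 0xF3, P1 = 0x56, P2 = 0xFC, P3 = 0xDC

P0: E(K, 0x1E) = 0x2F; 0xDC ⊕ 0x2F = 0xF3.
P1: E(K, 0xDC) = 0xF1; 0xA7 ⊕ 0xF1 = 0x56.
P2: E(K, 0xA7) = 0xA6; 0x5A ⊕ 0xA6 = 0xFC.
P3: E(K, 0x5A) = 0x73; 0xAF ⊕ 0x73 = 0xDC.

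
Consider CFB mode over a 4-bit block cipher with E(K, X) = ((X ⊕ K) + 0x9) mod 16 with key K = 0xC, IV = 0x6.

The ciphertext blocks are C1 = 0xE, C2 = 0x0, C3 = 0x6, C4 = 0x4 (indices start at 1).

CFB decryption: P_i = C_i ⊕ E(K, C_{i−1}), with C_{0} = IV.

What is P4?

P4 = 0x7

P4: E(K, 0x6) = 0x3; 0x4 ⊕ 0x3 = 0x7.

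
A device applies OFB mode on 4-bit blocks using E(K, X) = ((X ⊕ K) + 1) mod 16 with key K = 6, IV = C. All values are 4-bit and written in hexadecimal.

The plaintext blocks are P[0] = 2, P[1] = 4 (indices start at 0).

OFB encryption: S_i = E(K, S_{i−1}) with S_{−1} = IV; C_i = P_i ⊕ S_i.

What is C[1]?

C[0]: S = E(K, C) = B; 2 ⊕ B = 9.
C[1]: S = E(K, B) = E; 4 ⊕ E = A.

C[1] = A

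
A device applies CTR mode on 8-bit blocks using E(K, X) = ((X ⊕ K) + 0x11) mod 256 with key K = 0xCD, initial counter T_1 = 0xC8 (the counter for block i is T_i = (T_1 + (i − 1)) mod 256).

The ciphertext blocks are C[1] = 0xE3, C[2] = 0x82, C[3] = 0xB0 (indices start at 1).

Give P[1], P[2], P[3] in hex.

P[1] = 0xF5, P[2] = 0x97, P[3] = 0xA8

CTR decryption: S_i = E(K, T_i) where T_i is the counter for block i; P_i = C_i ⊕ S_i.
P[1]: T = 0xC8, S = E(K, T) = 0x16; 0xE3 ⊕ 0x16 = 0xF5.
P[2]: T = 0xC9, S = E(K, T) = 0x15; 0x82 ⊕ 0x15 = 0x97.
P[3]: T = 0xCA, S = E(K, T) = 0x18; 0xB0 ⊕ 0x18 = 0xA8.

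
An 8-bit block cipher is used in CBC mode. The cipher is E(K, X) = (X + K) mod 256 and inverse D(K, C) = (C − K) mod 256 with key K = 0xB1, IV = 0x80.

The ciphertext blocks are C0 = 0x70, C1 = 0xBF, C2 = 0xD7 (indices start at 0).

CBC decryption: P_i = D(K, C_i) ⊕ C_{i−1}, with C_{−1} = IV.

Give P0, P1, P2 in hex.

P0: D(K, 0x70) = 0xBF; 0xBF ⊕ 0x80 = 0x3F.
P1: D(K, 0xBF) = 0x0E; 0x0E ⊕ 0x70 = 0x7E.
P2: D(K, 0xD7) = 0x26; 0x26 ⊕ 0xBF = 0x99.

P0 = 0x3F, P1 = 0x7E, P2 = 0x99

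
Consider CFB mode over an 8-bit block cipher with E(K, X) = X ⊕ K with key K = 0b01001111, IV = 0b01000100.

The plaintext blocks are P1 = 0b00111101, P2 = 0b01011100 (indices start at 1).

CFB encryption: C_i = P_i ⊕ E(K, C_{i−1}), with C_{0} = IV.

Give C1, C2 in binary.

C1 = 0b00110110, C2 = 0b00100101

C1: E(K, 0b01000100) = 0b00001011; 0b00111101 ⊕ 0b00001011 = 0b00110110.
C2: E(K, 0b00110110) = 0b01111001; 0b01011100 ⊕ 0b01111001 = 0b00100101.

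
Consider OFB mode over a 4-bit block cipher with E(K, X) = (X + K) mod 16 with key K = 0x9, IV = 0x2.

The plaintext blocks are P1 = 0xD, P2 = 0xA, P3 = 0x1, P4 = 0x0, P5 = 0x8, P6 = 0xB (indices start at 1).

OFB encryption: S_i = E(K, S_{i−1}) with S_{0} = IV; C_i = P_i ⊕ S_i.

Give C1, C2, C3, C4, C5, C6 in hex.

C1: S = E(K, 0x2) = 0xB; 0xD ⊕ 0xB = 0x6.
C2: S = E(K, 0xB) = 0x4; 0xA ⊕ 0x4 = 0xE.
C3: S = E(K, 0x4) = 0xD; 0x1 ⊕ 0xD = 0xC.
C4: S = E(K, 0xD) = 0x6; 0x0 ⊕ 0x6 = 0x6.
C5: S = E(K, 0x6) = 0xF; 0x8 ⊕ 0xF = 0x7.
C6: S = E(K, 0xF) = 0x8; 0xB ⊕ 0x8 = 0x3.

C1 = 0x6, C2 = 0xE, C3 = 0xC, C4 = 0x6, C5 = 0x7, C6 = 0x3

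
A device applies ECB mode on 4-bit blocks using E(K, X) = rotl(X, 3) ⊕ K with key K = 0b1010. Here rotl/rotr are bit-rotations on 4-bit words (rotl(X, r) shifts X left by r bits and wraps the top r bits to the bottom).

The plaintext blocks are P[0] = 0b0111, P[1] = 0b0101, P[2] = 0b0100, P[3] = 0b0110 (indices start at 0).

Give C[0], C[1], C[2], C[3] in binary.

C[0] = 0b0001, C[1] = 0b0000, C[2] = 0b1000, C[3] = 0b1001

ECB encryption: C_i = E(K, P_i).
C[0]: E(K, 0b0111) = 0b0001.
C[1]: E(K, 0b0101) = 0b0000.
C[2]: E(K, 0b0100) = 0b1000.
C[3]: E(K, 0b0110) = 0b1001.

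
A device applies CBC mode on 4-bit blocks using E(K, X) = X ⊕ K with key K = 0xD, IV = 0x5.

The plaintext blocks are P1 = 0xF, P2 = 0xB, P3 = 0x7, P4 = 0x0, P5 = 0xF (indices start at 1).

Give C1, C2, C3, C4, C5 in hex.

C1 = 0x7, C2 = 0x1, C3 = 0xB, C4 = 0x6, C5 = 0x4

CBC encryption: C_i = E(K, P_i ⊕ C_{i−1}), with C_{0} = IV.
C1: P1 ⊕ 0x5 = 0xA; E(K, 0xA) = 0x7.
C2: P2 ⊕ 0x7 = 0xC; E(K, 0xC) = 0x1.
C3: P3 ⊕ 0x1 = 0x6; E(K, 0x6) = 0xB.
C4: P4 ⊕ 0xB = 0xB; E(K, 0xB) = 0x6.
C5: P5 ⊕ 0x6 = 0x9; E(K, 0x9) = 0x4.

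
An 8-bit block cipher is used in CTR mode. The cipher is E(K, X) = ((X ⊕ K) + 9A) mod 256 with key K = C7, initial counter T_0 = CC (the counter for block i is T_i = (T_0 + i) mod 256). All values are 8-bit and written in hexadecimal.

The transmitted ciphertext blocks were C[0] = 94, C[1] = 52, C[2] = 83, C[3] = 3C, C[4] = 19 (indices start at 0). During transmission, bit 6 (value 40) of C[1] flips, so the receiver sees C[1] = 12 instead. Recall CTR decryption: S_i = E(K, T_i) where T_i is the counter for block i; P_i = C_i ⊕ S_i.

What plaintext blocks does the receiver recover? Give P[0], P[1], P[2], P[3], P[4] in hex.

P[0] = 31, P[1] = B6, P[2] = 20, P[3] = 9E, P[4] = A8

Only C[1] changed, to 12. In CTR, a change in C_i flips the same bit in P_i only; the keystream is unaffected. Decrypting the received ciphertext:
P[0]: T = CC, S = E(K, T) = A5; 94 ⊕ A5 = 31.
P[1]: T = CD, S = E(K, T) = A4; 12 ⊕ A4 = B6.
P[2]: T = CE, S = E(K, T) = A3; 83 ⊕ A3 = 20.
P[3]: T = CF, S = E(K, T) = A2; 3C ⊕ A2 = 9E.
P[4]: T = D0, S = E(K, T) = B1; 19 ⊕ B1 = A8.
Blocks that differ from the original plaintext: P[1].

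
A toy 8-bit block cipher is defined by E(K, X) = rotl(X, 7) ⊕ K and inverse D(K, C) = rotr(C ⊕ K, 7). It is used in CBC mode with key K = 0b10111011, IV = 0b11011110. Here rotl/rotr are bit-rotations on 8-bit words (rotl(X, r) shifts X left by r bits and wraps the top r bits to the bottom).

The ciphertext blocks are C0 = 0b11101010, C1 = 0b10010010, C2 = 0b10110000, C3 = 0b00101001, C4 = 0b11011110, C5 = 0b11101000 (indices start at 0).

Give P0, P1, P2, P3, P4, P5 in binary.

CBC decryption: P_i = D(K, C_i) ⊕ C_{i−1}, with C_{−1} = IV.
P0: D(K, 0b11101010) = 0b10100010; 0b10100010 ⊕ 0b11011110 = 0b01111100.
P1: D(K, 0b10010010) = 0b01010010; 0b01010010 ⊕ 0b11101010 = 0b10111000.
P2: D(K, 0b10110000) = 0b00010110; 0b00010110 ⊕ 0b10010010 = 0b10000100.
P3: D(K, 0b00101001) = 0b00100101; 0b00100101 ⊕ 0b10110000 = 0b10010101.
P4: D(K, 0b11011110) = 0b11001010; 0b11001010 ⊕ 0b00101001 = 0b11100011.
P5: D(K, 0b11101000) = 0b10100110; 0b10100110 ⊕ 0b11011110 = 0b01111000.

P0 = 0b01111100, P1 = 0b10111000, P2 = 0b10000100, P3 = 0b10010101, P4 = 0b11100011, P5 = 0b01111000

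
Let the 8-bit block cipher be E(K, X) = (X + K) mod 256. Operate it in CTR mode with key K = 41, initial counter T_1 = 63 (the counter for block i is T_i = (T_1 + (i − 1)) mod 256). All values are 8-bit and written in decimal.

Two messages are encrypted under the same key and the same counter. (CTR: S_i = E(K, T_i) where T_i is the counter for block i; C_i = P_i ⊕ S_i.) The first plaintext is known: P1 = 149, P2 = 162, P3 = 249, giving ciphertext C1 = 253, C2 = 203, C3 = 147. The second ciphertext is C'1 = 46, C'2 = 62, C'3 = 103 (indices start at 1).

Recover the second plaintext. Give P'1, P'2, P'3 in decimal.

P'1 = 70, P'2 = 87, P'3 = 13

In CTR with a reused counter, both messages share the same keystream S_i, so C_i ⊕ C'_i = P_i ⊕ P'_i and thus P'_i = P_i ⊕ C_i ⊕ C'_i.
P'1: 149 ⊕ 253 ⊕ 46 = 70.
P'2: 162 ⊕ 203 ⊕ 62 = 87.
P'3: 249 ⊕ 147 ⊕ 103 = 13.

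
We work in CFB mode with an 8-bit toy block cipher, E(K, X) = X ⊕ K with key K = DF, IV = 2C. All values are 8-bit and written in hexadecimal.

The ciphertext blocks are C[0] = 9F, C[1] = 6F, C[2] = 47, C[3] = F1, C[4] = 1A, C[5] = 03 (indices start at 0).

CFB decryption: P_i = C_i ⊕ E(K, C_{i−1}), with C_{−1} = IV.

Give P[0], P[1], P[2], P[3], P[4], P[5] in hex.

P[0]: E(K, 2C) = F3; 9F ⊕ F3 = 6C.
P[1]: E(K, 9F) = 40; 6F ⊕ 40 = 2F.
P[2]: E(K, 6F) = B0; 47 ⊕ B0 = F7.
P[3]: E(K, 47) = 98; F1 ⊕ 98 = 69.
P[4]: E(K, F1) = 2E; 1A ⊕ 2E = 34.
P[5]: E(K, 1A) = C5; 03 ⊕ C5 = C6.

P[0] = 6C, P[1] = 2F, P[2] = F7, P[3] = 69, P[4] = 34, P[5] = C6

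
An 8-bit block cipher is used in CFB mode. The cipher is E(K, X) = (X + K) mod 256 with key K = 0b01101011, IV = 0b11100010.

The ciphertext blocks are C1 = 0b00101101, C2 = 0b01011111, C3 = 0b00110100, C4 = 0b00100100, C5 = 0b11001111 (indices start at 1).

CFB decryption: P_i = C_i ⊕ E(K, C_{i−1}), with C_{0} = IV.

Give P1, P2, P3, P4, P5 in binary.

P1 = 0b01100000, P2 = 0b11000111, P3 = 0b11111110, P4 = 0b10111011, P5 = 0b01000000

P1: E(K, 0b11100010) = 0b01001101; 0b00101101 ⊕ 0b01001101 = 0b01100000.
P2: E(K, 0b00101101) = 0b10011000; 0b01011111 ⊕ 0b10011000 = 0b11000111.
P3: E(K, 0b01011111) = 0b11001010; 0b00110100 ⊕ 0b11001010 = 0b11111110.
P4: E(K, 0b00110100) = 0b10011111; 0b00100100 ⊕ 0b10011111 = 0b10111011.
P5: E(K, 0b00100100) = 0b10001111; 0b11001111 ⊕ 0b10001111 = 0b01000000.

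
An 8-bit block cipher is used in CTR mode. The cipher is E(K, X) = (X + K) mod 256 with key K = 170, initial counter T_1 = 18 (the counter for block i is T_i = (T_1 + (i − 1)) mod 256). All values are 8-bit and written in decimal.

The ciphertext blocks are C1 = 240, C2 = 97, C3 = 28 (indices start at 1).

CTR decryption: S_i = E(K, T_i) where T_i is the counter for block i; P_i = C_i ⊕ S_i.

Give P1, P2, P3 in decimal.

P1 = 76, P2 = 220, P3 = 162

P1: T = 18, S = E(K, T) = 188; 240 ⊕ 188 = 76.
P2: T = 19, S = E(K, T) = 189; 97 ⊕ 189 = 220.
P3: T = 20, S = E(K, T) = 190; 28 ⊕ 190 = 162.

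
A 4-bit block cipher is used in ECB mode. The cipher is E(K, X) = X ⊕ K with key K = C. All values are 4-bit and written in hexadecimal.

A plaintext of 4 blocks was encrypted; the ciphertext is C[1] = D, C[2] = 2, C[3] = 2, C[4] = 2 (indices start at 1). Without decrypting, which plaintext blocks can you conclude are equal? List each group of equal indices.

P[2] = P[3] = P[4]

ECB encrypts each block independently with the same key, so equal ciphertext blocks imply equal plaintext blocks.
C[2] = C[3] = C[4] = 2, so P[2] = P[3] = P[4].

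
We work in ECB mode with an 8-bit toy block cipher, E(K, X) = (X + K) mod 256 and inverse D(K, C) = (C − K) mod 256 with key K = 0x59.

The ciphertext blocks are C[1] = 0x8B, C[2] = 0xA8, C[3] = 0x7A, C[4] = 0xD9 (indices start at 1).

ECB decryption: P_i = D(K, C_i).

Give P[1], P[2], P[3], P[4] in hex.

P[1]: D(K, 0x8B) = 0x32.
P[2]: D(K, 0xA8) = 0x4F.
P[3]: D(K, 0x7A) = 0x21.
P[4]: D(K, 0xD9) = 0x80.

P[1] = 0x32, P[2] = 0x4F, P[3] = 0x21, P[4] = 0x80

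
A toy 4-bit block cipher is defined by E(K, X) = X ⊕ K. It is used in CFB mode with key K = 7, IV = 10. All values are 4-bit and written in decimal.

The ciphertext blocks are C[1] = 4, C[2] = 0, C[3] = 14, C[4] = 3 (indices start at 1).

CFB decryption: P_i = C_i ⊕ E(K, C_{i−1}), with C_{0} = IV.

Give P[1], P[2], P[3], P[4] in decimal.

P[1] = 9, P[2] = 3, P[3] = 9, P[4] = 10

P[1]: E(K, 10) = 13; 4 ⊕ 13 = 9.
P[2]: E(K, 4) = 3; 0 ⊕ 3 = 3.
P[3]: E(K, 0) = 7; 14 ⊕ 7 = 9.
P[4]: E(K, 14) = 9; 3 ⊕ 9 = 10.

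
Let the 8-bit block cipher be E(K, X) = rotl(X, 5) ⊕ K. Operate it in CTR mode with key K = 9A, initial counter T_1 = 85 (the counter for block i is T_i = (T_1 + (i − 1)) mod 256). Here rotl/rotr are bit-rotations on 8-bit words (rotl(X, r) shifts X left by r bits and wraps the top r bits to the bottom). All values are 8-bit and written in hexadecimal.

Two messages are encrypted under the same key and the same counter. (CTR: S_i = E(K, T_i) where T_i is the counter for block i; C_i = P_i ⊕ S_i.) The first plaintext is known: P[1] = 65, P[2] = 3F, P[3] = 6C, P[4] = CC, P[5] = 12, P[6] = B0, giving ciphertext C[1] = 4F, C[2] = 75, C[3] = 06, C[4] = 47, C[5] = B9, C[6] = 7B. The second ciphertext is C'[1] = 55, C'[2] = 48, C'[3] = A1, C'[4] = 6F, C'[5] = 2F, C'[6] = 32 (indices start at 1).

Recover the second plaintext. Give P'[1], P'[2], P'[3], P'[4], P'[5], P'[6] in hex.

P'[1] = 7F, P'[2] = 02, P'[3] = CB, P'[4] = E4, P'[5] = 84, P'[6] = F9

In CTR with a reused counter, both messages share the same keystream S_i, so C_i ⊕ C'_i = P_i ⊕ P'_i and thus P'_i = P_i ⊕ C_i ⊕ C'_i.
P'[1]: 65 ⊕ 4F ⊕ 55 = 7F.
P'[2]: 3F ⊕ 75 ⊕ 48 = 02.
P'[3]: 6C ⊕ 06 ⊕ A1 = CB.
P'[4]: CC ⊕ 47 ⊕ 6F = E4.
P'[5]: 12 ⊕ B9 ⊕ 2F = 84.
P'[6]: B0 ⊕ 7B ⊕ 32 = F9.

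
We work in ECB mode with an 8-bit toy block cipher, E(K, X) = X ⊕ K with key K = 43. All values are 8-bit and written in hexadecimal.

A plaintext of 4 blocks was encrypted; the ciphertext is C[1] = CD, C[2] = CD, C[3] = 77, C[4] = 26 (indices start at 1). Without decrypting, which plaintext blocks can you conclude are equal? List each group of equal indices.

ECB encrypts each block independently with the same key, so equal ciphertext blocks imply equal plaintext blocks.
C[1] = C[2] = CD, so P[1] = P[2].

P[1] = P[2]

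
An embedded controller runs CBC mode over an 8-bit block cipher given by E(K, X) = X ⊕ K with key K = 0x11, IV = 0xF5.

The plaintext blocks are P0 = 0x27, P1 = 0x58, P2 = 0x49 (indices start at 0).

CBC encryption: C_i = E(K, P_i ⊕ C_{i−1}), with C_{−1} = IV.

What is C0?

C0: P0 ⊕ 0xF5 = 0xD2; E(K, 0xD2) = 0xC3.

C0 = 0xC3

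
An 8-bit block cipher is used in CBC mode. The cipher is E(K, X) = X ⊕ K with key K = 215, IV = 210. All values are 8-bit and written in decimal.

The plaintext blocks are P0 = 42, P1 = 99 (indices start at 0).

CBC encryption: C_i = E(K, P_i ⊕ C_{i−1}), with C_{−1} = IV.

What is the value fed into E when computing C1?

C0: P0 ⊕ 210 = 248; E(K, 248) = 47.
C1: P1 ⊕ 47 = 76; E(K, 76) = 155.
So the input to E for block 1 is 76.

76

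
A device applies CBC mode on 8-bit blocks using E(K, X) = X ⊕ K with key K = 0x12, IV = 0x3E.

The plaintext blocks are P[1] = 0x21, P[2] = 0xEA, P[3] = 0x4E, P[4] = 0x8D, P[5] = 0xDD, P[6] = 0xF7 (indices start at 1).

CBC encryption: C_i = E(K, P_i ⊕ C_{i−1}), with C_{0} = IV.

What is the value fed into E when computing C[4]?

0x24

C[1]: P[1] ⊕ 0x3E = 0x1F; E(K, 0x1F) = 0x0D.
C[2]: P[2] ⊕ 0x0D = 0xE7; E(K, 0xE7) = 0xF5.
C[3]: P[3] ⊕ 0xF5 = 0xBB; E(K, 0xBB) = 0xA9.
C[4]: P[4] ⊕ 0xA9 = 0x24; E(K, 0x24) = 0x36.
So the input to E for block [4] is 0x24.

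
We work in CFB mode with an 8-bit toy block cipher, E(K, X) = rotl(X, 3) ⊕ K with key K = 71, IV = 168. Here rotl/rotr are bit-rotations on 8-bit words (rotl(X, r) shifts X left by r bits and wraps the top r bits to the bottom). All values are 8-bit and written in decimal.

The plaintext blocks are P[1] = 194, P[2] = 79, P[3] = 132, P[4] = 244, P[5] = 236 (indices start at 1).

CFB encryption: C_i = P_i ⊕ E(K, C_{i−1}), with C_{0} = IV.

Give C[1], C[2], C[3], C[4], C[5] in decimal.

C[1] = 192, C[2] = 14, C[3] = 179, C[4] = 46, C[5] = 218

C[1]: E(K, 168) = 2; 194 ⊕ 2 = 192.
C[2]: E(K, 192) = 65; 79 ⊕ 65 = 14.
C[3]: E(K, 14) = 55; 132 ⊕ 55 = 179.
C[4]: E(K, 179) = 218; 244 ⊕ 218 = 46.
C[5]: E(K, 46) = 54; 236 ⊕ 54 = 218.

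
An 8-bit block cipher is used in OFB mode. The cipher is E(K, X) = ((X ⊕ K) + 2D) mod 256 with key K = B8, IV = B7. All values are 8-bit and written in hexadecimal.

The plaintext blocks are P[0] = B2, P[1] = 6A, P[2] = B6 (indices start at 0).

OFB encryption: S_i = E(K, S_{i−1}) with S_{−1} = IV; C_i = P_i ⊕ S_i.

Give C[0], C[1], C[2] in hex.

C[0] = 8E, C[1] = DB, C[2] = 80

C[0]: S = E(K, B7) = 3C; B2 ⊕ 3C = 8E.
C[1]: S = E(K, 3C) = B1; 6A ⊕ B1 = DB.
C[2]: S = E(K, B1) = 36; B6 ⊕ 36 = 80.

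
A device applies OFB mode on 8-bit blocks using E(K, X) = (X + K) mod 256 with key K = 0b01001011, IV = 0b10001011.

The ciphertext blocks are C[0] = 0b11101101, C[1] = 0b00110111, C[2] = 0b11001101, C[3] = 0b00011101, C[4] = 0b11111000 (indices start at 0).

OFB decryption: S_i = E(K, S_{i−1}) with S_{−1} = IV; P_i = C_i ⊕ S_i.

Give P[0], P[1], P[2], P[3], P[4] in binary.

P[0]: S = E(K, 0b10001011) = 0b11010110; 0b11101101 ⊕ 0b11010110 = 0b00111011.
P[1]: S = E(K, 0b11010110) = 0b00100001; 0b00110111 ⊕ 0b00100001 = 0b00010110.
P[2]: S = E(K, 0b00100001) = 0b01101100; 0b11001101 ⊕ 0b01101100 = 0b10100001.
P[3]: S = E(K, 0b01101100) = 0b10110111; 0b00011101 ⊕ 0b10110111 = 0b10101010.
P[4]: S = E(K, 0b10110111) = 0b00000010; 0b11111000 ⊕ 0b00000010 = 0b11111010.

P[0] = 0b00111011, P[1] = 0b00010110, P[2] = 0b10100001, P[3] = 0b10101010, P[4] = 0b11111010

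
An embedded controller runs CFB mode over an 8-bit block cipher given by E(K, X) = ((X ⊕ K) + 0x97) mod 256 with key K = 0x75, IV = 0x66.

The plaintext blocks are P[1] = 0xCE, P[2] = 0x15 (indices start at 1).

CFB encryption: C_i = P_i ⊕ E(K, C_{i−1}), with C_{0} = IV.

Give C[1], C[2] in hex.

C[1] = 0x64, C[2] = 0xBD

C[1]: E(K, 0x66) = 0xAA; 0xCE ⊕ 0xAA = 0x64.
C[2]: E(K, 0x64) = 0xA8; 0x15 ⊕ 0xA8 = 0xBD.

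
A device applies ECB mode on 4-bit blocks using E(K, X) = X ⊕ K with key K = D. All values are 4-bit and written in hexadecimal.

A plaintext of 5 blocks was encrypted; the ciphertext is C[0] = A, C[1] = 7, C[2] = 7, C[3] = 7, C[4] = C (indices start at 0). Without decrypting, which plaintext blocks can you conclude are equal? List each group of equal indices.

P[1] = P[2] = P[3]

ECB encrypts each block independently with the same key, so equal ciphertext blocks imply equal plaintext blocks.
C[1] = C[2] = C[3] = 7, so P[1] = P[2] = P[3].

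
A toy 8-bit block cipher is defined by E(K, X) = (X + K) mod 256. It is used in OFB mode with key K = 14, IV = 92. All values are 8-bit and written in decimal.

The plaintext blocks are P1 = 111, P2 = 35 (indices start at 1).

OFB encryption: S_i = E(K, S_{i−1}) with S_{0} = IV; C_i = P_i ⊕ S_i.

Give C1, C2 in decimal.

C1: S = E(K, 92) = 106; 111 ⊕ 106 = 5.
C2: S = E(K, 106) = 120; 35 ⊕ 120 = 91.

C1 = 5, C2 = 91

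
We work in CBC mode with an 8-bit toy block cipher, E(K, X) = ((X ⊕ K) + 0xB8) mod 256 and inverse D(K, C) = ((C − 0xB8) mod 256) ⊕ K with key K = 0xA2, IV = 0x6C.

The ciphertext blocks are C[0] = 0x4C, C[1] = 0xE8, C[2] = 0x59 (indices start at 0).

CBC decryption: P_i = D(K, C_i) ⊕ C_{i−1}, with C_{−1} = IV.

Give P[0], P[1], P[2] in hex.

P[0]: D(K, 0x4C) = 0x36; 0x36 ⊕ 0x6C = 0x5A.
P[1]: D(K, 0xE8) = 0x92; 0x92 ⊕ 0x4C = 0xDE.
P[2]: D(K, 0x59) = 0x03; 0x03 ⊕ 0xE8 = 0xEB.

P[0] = 0x5A, P[1] = 0xDE, P[2] = 0xEB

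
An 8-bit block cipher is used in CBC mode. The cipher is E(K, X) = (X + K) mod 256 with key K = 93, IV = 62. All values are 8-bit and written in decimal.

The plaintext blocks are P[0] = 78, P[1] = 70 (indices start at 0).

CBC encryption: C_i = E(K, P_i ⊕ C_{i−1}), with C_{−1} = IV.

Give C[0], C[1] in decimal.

C[0] = 205, C[1] = 232

C[0]: P[0] ⊕ 62 = 112; E(K, 112) = 205.
C[1]: P[1] ⊕ 205 = 139; E(K, 139) = 232.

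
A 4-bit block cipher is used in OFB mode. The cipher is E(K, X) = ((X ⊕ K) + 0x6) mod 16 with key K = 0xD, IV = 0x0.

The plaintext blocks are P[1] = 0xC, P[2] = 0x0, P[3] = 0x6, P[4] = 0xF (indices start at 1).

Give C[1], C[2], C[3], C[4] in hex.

C[1] = 0xF, C[2] = 0x4, C[3] = 0x9, C[4] = 0x7

OFB encryption: S_i = E(K, S_{i−1}) with S_{0} = IV; C_i = P_i ⊕ S_i.
C[1]: S = E(K, 0x0) = 0x3; 0xC ⊕ 0x3 = 0xF.
C[2]: S = E(K, 0x3) = 0x4; 0x0 ⊕ 0x4 = 0x4.
C[3]: S = E(K, 0x4) = 0xF; 0x6 ⊕ 0xF = 0x9.
C[4]: S = E(K, 0xF) = 0x8; 0xF ⊕ 0x8 = 0x7.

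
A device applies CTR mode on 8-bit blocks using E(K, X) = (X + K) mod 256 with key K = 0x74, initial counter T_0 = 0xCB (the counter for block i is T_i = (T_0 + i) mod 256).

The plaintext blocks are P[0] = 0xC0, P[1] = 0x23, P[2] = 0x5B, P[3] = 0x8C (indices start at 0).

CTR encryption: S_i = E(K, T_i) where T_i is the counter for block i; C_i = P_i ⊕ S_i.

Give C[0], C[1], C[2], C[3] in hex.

C[0]: T = 0xCB, S = E(K, T) = 0x3F; 0xC0 ⊕ 0x3F = 0xFF.
C[1]: T = 0xCC, S = E(K, T) = 0x40; 0x23 ⊕ 0x40 = 0x63.
C[2]: T = 0xCD, S = E(K, T) = 0x41; 0x5B ⊕ 0x41 = 0x1A.
C[3]: T = 0xCE, S = E(K, T) = 0x42; 0x8C ⊕ 0x42 = 0xCE.

C[0] = 0xFF, C[1] = 0x63, C[2] = 0x1A, C[3] = 0xCE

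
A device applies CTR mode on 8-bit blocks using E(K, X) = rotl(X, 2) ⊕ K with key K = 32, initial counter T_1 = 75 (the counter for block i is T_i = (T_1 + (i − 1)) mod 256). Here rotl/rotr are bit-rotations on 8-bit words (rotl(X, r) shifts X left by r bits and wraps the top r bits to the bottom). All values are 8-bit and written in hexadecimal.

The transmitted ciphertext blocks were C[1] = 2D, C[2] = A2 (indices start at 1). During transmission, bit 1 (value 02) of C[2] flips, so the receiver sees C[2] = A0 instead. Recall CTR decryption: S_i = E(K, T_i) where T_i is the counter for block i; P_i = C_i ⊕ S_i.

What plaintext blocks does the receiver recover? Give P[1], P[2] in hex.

P[1] = CA, P[2] = 4B

Only C[2] changed, to A0. In CTR, a change in C_i flips the same bit in P_i only; the keystream is unaffected. Decrypting the received ciphertext:
P[1]: T = 75, S = E(K, T) = E7; 2D ⊕ E7 = CA.
P[2]: T = 76, S = E(K, T) = EB; A0 ⊕ EB = 4B.
Blocks that differ from the original plaintext: P[2].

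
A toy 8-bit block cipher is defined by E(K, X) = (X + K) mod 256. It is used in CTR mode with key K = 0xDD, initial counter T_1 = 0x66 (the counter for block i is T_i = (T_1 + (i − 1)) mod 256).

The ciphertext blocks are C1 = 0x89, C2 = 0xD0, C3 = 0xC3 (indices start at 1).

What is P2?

CTR decryption: S_i = E(K, T_i) where T_i is the counter for block i; P_i = C_i ⊕ S_i.
P2: T = 0x67, S = E(K, T) = 0x44; 0xD0 ⊕ 0x44 = 0x94.

P2 = 0x94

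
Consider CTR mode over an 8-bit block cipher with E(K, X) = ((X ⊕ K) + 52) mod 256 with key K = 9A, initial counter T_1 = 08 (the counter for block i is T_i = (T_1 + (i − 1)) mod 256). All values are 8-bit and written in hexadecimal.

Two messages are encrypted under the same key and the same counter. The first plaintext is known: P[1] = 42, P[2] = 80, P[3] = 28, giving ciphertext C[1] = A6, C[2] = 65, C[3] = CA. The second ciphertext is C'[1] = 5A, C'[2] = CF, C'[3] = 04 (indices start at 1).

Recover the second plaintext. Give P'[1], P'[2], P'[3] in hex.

In CTR with a reused counter, both messages share the same keystream S_i, so C_i ⊕ C'_i = P_i ⊕ P'_i and thus P'_i = P_i ⊕ C_i ⊕ C'_i.
P'[1]: 42 ⊕ A6 ⊕ 5A = BE.
P'[2]: 80 ⊕ 65 ⊕ CF = 2A.
P'[3]: 28 ⊕ CA ⊕ 04 = E6.

P'[1] = BE, P'[2] = 2A, P'[3] = E6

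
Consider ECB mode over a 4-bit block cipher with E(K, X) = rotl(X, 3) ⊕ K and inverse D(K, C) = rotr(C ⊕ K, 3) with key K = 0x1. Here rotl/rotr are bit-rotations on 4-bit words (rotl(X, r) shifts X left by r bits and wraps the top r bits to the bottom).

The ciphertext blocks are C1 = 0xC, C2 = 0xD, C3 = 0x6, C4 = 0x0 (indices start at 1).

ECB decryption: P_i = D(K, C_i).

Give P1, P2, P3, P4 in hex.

P1: D(K, 0xC) = 0xB.
P2: D(K, 0xD) = 0x9.
P3: D(K, 0x6) = 0xE.
P4: D(K, 0x0) = 0x2.

P1 = 0xB, P2 = 0x9, P3 = 0xE, P4 = 0x2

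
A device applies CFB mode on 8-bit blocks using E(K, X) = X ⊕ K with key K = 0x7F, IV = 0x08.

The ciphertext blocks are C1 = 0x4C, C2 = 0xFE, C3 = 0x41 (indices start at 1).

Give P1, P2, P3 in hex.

CFB decryption: P_i = C_i ⊕ E(K, C_{i−1}), with C_{0} = IV.
P1: E(K, 0x08) = 0x77; 0x4C ⊕ 0x77 = 0x3B.
P2: E(K, 0x4C) = 0x33; 0xFE ⊕ 0x33 = 0xCD.
P3: E(K, 0xFE) = 0x81; 0x41 ⊕ 0x81 = 0xC0.

P1 = 0x3B, P2 = 0xCD, P3 = 0xC0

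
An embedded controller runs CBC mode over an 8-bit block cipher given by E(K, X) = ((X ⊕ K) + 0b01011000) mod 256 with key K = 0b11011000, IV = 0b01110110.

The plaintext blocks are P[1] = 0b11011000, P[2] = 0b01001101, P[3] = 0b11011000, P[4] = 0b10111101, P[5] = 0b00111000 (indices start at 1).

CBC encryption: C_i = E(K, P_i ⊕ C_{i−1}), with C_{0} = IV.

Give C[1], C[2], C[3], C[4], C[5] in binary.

C[1]: P[1] ⊕ 0b01110110 = 0b10101110; E(K, 0b10101110) = 0b11001110.
C[2]: P[2] ⊕ 0b11001110 = 0b10000011; E(K, 0b10000011) = 0b10110011.
C[3]: P[3] ⊕ 0b10110011 = 0b01101011; E(K, 0b01101011) = 0b00001011.
C[4]: P[4] ⊕ 0b00001011 = 0b10110110; E(K, 0b10110110) = 0b11000110.
C[5]: P[5] ⊕ 0b11000110 = 0b11111110; E(K, 0b11111110) = 0b01111110.

C[1] = 0b11001110, C[2] = 0b10110011, C[3] = 0b00001011, C[4] = 0b11000110, C[5] = 0b01111110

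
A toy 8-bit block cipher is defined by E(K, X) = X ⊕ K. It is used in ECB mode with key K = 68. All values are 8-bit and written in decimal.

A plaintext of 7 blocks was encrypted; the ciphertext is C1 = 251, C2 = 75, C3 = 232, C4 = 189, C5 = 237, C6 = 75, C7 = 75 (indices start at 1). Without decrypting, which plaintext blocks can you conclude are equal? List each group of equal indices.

P2 = P6 = P7

ECB encrypts each block independently with the same key, so equal ciphertext blocks imply equal plaintext blocks.
C2 = C6 = C7 = 75, so P2 = P6 = P7.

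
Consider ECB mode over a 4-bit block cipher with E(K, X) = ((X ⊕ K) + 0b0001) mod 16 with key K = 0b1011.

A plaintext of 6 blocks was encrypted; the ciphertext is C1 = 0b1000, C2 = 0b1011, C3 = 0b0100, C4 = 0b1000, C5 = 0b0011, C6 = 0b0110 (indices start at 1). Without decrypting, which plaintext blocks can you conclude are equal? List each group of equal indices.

ECB encrypts each block independently with the same key, so equal ciphertext blocks imply equal plaintext blocks.
C1 = C4 = 0b1000, so P1 = P4.

P1 = P4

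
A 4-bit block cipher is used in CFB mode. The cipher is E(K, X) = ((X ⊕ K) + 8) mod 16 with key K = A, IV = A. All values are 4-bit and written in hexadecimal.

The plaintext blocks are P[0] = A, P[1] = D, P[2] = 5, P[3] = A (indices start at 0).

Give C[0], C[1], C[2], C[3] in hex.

C[0] = 2, C[1] = D, C[2] = A, C[3] = 2

CFB encryption: C_i = P_i ⊕ E(K, C_{i−1}), with C_{−1} = IV.
C[0]: E(K, A) = 8; A ⊕ 8 = 2.
C[1]: E(K, 2) = 0; D ⊕ 0 = D.
C[2]: E(K, D) = F; 5 ⊕ F = A.
C[3]: E(K, A) = 8; A ⊕ 8 = 2.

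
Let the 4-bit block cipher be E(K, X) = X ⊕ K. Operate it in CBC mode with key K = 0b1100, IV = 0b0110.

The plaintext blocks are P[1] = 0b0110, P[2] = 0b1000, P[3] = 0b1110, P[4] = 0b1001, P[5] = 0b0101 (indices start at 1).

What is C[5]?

C[5] = 0b0110

CBC encryption: C_i = E(K, P_i ⊕ C_{i−1}), with C_{0} = IV.
C[1]: P[1] ⊕ 0b0110 = 0b0000; E(K, 0b0000) = 0b1100.
C[2]: P[2] ⊕ 0b1100 = 0b0100; E(K, 0b0100) = 0b1000.
C[3]: P[3] ⊕ 0b1000 = 0b0110; E(K, 0b0110) = 0b1010.
C[4]: P[4] ⊕ 0b1010 = 0b0011; E(K, 0b0011) = 0b1111.
C[5]: P[5] ⊕ 0b1111 = 0b1010; E(K, 0b1010) = 0b0110.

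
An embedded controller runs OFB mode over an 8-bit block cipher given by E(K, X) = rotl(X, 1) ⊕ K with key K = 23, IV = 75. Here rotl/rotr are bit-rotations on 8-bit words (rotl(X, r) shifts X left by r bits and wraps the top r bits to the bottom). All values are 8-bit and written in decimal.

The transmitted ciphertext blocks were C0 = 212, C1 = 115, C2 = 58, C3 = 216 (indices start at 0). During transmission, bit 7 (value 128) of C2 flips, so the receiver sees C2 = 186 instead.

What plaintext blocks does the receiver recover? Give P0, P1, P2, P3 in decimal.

OFB decryption: S_i = E(K, S_{i−1}) with S_{−1} = IV; P_i = C_i ⊕ S_i.
Only C2 changed, to 186. In OFB, a change in C_i flips the same bit in P_i only; the keystream is unaffected. Decrypting the received ciphertext:
P0: S = E(K, 75) = 129; 212 ⊕ 129 = 85.
P1: S = E(K, 129) = 20; 115 ⊕ 20 = 103.
P2: S = E(K, 20) = 63; 186 ⊕ 63 = 133.
P3: S = E(K, 63) = 105; 216 ⊕ 105 = 177.
Blocks that differ from the original plaintext: P2.

P0 = 85, P1 = 103, P2 = 133, P3 = 177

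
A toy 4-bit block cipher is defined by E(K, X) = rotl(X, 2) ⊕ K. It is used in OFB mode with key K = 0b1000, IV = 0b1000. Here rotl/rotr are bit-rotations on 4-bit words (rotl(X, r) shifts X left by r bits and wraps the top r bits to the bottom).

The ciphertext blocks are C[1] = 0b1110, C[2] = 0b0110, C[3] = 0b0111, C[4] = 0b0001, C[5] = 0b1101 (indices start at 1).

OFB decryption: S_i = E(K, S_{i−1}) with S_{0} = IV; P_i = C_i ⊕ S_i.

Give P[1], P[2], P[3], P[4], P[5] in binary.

P[1] = 0b0100, P[2] = 0b0100, P[3] = 0b0111, P[4] = 0b1001, P[5] = 0b0111

P[1]: S = E(K, 0b1000) = 0b1010; 0b1110 ⊕ 0b1010 = 0b0100.
P[2]: S = E(K, 0b1010) = 0b0010; 0b0110 ⊕ 0b0010 = 0b0100.
P[3]: S = E(K, 0b0010) = 0b0000; 0b0111 ⊕ 0b0000 = 0b0111.
P[4]: S = E(K, 0b0000) = 0b1000; 0b0001 ⊕ 0b1000 = 0b1001.
P[5]: S = E(K, 0b1000) = 0b1010; 0b1101 ⊕ 0b1010 = 0b0111.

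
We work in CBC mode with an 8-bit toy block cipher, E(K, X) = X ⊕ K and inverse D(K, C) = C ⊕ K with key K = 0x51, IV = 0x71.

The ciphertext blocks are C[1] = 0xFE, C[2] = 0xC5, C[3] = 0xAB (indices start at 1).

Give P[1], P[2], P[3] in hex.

P[1] = 0xDE, P[2] = 0x6A, P[3] = 0x3F

CBC decryption: P_i = D(K, C_i) ⊕ C_{i−1}, with C_{0} = IV.
P[1]: D(K, 0xFE) = 0xAF; 0xAF ⊕ 0x71 = 0xDE.
P[2]: D(K, 0xC5) = 0x94; 0x94 ⊕ 0xFE = 0x6A.
P[3]: D(K, 0xAB) = 0xFA; 0xFA ⊕ 0xC5 = 0x3F.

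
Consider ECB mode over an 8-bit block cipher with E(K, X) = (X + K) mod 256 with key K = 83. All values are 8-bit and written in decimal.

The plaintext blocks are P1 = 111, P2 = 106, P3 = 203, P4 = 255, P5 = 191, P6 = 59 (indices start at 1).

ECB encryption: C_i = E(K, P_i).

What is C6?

C6: E(K, 59) = 142.

C6 = 142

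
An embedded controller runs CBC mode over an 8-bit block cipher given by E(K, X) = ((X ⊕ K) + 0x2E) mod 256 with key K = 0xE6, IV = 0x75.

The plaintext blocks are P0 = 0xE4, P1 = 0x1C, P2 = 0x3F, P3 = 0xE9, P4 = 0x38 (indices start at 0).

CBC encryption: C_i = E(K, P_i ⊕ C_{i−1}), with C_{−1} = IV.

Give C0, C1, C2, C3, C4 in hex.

C0: P0 ⊕ 0x75 = 0x91; E(K, 0x91) = 0xA5.
C1: P1 ⊕ 0xA5 = 0xB9; E(K, 0xB9) = 0x8D.
C2: P2 ⊕ 0x8D = 0xB2; E(K, 0xB2) = 0x82.
C3: P3 ⊕ 0x82 = 0x6B; E(K, 0x6B) = 0xBB.
C4: P4 ⊕ 0xBB = 0x83; E(K, 0x83) = 0x93.

C0 = 0xA5, C1 = 0x8D, C2 = 0x82, C3 = 0xBB, C4 = 0x93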